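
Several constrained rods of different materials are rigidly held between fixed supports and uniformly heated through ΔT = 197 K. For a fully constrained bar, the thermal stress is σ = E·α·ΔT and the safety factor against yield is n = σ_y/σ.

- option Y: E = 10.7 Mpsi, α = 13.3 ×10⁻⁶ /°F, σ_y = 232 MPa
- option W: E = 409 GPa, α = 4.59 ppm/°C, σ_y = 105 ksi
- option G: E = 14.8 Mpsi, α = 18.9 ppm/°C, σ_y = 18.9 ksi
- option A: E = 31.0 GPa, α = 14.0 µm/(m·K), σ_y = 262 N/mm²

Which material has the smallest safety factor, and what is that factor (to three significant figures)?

option G, n = 0.343

In consistent units (E in GPa, α in ×10⁻⁶/K, σ_y in MPa):
  option Y: E = 73.77, α = 23.9, σ_y = 232.0 → σ = 348 MPa, n = 0.667
  option W: E = 409.0, α = 4.59, σ_y = 723.9 → σ = 370 MPa, n = 1.96
  option G: E = 102.0, α = 18.9, σ_y = 130.3 → σ = 380 MPa, n = 0.343
  option A: E = 31.00, α = 14.0, σ_y = 262.0 → σ = 85.5 MPa, n = 3.06
Smallest n: option G with n = 0.343.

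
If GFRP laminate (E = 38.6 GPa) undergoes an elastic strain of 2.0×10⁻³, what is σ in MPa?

77.2 MPa

σ = E·ε = 38600 MPa × 2.0×10⁻³ = 77.2 MPa.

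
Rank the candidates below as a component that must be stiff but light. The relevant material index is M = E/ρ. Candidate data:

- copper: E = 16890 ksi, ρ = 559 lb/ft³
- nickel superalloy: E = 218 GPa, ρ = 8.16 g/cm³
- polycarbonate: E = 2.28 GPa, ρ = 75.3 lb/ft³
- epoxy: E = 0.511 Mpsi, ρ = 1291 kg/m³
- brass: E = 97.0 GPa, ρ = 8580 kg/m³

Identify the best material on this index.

nickel superalloy

After converting to SI:
  copper: E = 116.5 GPa, ρ = 8954 kg/m³
  nickel superalloy: E = 218.0 GPa, ρ = 8160 kg/m³
  polycarbonate: E = 2.280 GPa, ρ = 1206 kg/m³
  epoxy: E = 3.523 GPa, ρ = 1291 kg/m³
  brass: E = 97.00 GPa, ρ = 8580 kg/m³
  nickel superalloy: M = 26.7 MN·m/kg
  copper: M = 13.0 MN·m/kg
  brass: M = 11.3 MN·m/kg
  epoxy: M = 2.73 MN·m/kg
  polycarbonate: M = 1.89 MN·m/kg
Highest index: nickel superalloy.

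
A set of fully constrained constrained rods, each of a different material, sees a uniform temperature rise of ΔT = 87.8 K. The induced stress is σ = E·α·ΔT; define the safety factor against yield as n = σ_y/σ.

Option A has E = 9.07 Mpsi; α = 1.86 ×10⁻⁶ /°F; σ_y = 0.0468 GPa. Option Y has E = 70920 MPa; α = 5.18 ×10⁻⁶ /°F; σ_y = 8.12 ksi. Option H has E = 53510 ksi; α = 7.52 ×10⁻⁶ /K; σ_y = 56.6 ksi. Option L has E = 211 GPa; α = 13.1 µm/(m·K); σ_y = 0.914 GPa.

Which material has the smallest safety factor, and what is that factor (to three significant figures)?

Per material, after unit conversion:
  option A: E = 62.54, α = 3.35, σ_y = 46.80 → σ = 18.4 MPa, n = 2.55
  option Y: E = 70.92, α = 9.32, σ_y = 55.99 → σ = 58.1 MPa, n = 0.964
  option H: E = 368.9, α = 7.52, σ_y = 390.2 → σ = 244 MPa, n = 1.60
  option L: E = 211.0, α = 13.1, σ_y = 914.0 → σ = 243 MPa, n = 3.77
Smallest n: option Y with n = 0.964.

option Y, n = 0.964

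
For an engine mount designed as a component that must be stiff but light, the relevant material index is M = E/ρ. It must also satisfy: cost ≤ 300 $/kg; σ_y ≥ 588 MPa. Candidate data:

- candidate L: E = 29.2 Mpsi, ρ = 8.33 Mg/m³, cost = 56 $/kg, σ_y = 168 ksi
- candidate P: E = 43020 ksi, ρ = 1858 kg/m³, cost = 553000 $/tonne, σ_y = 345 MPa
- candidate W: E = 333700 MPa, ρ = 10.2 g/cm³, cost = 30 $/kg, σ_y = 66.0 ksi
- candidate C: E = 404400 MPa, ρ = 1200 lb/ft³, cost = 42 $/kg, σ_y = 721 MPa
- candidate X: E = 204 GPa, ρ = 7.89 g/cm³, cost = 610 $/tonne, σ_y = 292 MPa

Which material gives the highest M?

candidate L

Screen on constraints: cost ≤ 300 $/kg; σ_y ≥ 588 MPa. Survivors: candidate L, candidate C.
After converting to SI:
  candidate L: E = 201.3 GPa, ρ = 8330 kg/m³
  candidate C: E = 404.4 GPa, ρ = 19220 kg/m³
  candidate L: M = 24.2 MN·m/kg
  candidate C: M = 21.0 MN·m/kg
The maximum is for candidate L.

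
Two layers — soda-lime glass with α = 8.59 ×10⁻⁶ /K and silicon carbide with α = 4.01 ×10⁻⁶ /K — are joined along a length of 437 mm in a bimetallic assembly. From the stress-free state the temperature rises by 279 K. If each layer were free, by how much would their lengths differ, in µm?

558 µm

Δα = |8.59 − 4.01|×10⁻⁶/K = 4.58×10⁻⁶/K.
ΔL_mismatch = Δα·L·ΔT = 4.58×10⁻⁶ × 437.0 mm × 279.0 K = 558 µm.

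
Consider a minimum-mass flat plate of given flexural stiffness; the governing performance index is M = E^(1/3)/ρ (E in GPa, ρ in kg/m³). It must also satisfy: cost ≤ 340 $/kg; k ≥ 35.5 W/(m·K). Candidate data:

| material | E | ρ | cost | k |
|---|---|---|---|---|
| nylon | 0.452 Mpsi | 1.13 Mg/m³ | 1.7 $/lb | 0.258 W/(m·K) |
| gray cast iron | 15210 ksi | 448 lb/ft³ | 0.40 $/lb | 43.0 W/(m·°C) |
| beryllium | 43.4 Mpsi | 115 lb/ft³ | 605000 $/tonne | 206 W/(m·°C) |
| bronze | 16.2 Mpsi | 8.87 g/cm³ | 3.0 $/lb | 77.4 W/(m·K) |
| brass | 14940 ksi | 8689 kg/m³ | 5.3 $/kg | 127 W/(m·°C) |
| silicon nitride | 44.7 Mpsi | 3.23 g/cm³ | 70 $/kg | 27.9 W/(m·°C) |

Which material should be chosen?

Screen on constraints: cost ≤ 340 $/kg; k ≥ 35.5 W/(m·K). Survivors: gray cast iron, bronze, brass.
Putting every candidate on a common basis:
  gray cast iron: E = 104.9 GPa, ρ = 7176 kg/m³
  bronze: E = 111.7 GPa, ρ = 8870 kg/m³
  brass: E = 103.0 GPa, ρ = 8689 kg/m³
  gray cast iron: M = 0.657×10⁻³
  bronze: M = 0.543×10⁻³
  brass: M = 0.539×10⁻³
Highest index: gray cast iron.

gray cast iron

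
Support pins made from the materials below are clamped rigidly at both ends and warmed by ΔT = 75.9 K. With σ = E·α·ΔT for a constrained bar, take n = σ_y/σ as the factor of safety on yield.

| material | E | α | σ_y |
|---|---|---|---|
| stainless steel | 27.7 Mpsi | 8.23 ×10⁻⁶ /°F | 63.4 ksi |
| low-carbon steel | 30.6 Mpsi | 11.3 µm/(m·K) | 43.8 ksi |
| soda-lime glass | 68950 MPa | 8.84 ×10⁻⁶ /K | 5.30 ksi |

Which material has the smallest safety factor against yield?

soda-lime glass

With everything in SI (GPa, ×10⁻⁶/K, MPa):
  stainless steel: E = 191.0, α = 14.8, σ_y = 437.1 → σ = 215 MPa, n = 2.04
  low-carbon steel: E = 211.0, α = 11.3, σ_y = 302.0 → σ = 181 MPa, n = 1.67
  soda-lime glass: E = 68.95, α = 8.84, σ_y = 36.54 → σ = 46.3 MPa, n = 0.790
Smallest n: soda-lime glass with n = 0.790.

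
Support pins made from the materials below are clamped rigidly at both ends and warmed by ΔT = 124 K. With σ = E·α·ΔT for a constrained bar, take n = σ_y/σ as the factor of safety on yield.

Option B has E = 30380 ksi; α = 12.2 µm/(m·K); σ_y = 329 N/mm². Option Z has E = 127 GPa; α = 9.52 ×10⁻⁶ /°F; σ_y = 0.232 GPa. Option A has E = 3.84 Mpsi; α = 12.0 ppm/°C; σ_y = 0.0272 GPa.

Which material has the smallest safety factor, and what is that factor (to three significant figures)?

option A, n = 0.690

Converting E to GPa, α to ×10⁻⁶/K, σ_y to MPa, then σ and n for each:
  option B: E = 209.5, α = 12.2, σ_y = 329.0 → σ = 317 MPa, n = 1.04
  option Z: E = 127.0, α = 17.1, σ_y = 232.0 → σ = 270 MPa, n = 0.860
  option A: E = 26.48, α = 12.0, σ_y = 27.20 → σ = 39.4 MPa, n = 0.690
Smallest n: option A with n = 0.690.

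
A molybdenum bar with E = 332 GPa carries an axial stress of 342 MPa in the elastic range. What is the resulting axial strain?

1.03×10⁻³

ε = σ/E = 342 / 332000 = 1.03×10⁻³.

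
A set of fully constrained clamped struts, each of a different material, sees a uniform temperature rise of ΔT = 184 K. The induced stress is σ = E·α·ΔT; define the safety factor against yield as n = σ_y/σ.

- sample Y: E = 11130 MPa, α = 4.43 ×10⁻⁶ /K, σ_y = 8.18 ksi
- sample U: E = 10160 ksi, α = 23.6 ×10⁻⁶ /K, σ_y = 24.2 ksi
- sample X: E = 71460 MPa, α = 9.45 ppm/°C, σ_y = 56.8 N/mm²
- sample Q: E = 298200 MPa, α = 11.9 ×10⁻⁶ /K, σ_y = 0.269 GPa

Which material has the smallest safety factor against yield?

With everything in SI (GPa, ×10⁻⁶/K, MPa):
  sample Y: E = 11.13, α = 4.43, σ_y = 56.40 → σ = 9.07 MPa, n = 6.22
  sample U: E = 70.05, α = 23.6, σ_y = 166.9 → σ = 304 MPa, n = 0.549
  sample X: E = 71.46, α = 9.45, σ_y = 56.80 → σ = 124 MPa, n = 0.457
  sample Q: E = 298.2, α = 11.9, σ_y = 269.0 → σ = 653 MPa, n = 0.412
Sample Q has the lowest safety factor, n = 0.412.

sample Q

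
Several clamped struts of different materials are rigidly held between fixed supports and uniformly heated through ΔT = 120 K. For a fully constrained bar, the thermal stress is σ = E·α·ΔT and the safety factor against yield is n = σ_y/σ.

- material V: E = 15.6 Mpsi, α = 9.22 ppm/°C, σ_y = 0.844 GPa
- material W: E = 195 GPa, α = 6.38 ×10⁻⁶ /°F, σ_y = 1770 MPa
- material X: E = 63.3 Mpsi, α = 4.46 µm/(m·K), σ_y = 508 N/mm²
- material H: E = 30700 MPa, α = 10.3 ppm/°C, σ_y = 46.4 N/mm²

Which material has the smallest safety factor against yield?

material H

In consistent units (E in GPa, α in ×10⁻⁶/K, σ_y in MPa):
  material V: E = 107.6, α = 9.22, σ_y = 844.0 → σ = 119 MPa, n = 7.09
  material W: E = 195.0, α = 11.5, σ_y = 1770 → σ = 269 MPa, n = 6.59
  material X: E = 436.4, α = 4.46, σ_y = 508.0 → σ = 234 MPa, n = 2.17
  material H: E = 30.70, α = 10.3, σ_y = 46.40 → σ = 37.9 MPa, n = 1.22
The minimum is material H at n = 1.22.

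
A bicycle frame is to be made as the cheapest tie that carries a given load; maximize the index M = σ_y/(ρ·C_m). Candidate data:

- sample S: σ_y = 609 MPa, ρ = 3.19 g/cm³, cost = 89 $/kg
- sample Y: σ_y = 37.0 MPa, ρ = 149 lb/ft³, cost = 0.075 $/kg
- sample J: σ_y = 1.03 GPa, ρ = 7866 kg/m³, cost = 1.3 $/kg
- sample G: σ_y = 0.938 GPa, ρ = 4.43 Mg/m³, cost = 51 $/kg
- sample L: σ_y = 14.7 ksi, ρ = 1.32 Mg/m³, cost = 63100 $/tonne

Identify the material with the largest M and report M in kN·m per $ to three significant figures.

sample Y, M = 207 kN·m per $

Normalizing units and computing the index:
  sample S: σ_y = 609.0 MPa, ρ = 3190 kg/m³, cost = 89.00 $/kg
  sample Y: σ_y = 37.00 MPa, ρ = 2387 kg/m³, cost = 0.07500 $/kg
  sample J: σ_y = 1030 MPa, ρ = 7866 kg/m³, cost = 1.300 $/kg
  sample G: σ_y = 938.0 MPa, ρ = 4430 kg/m³, cost = 51.00 $/kg
  sample L: σ_y = 101.4 MPa, ρ = 1320 kg/m³, cost = 63.10 $/kg
  sample Y: M = 207 kN·m per $
  sample J: M = 101 kN·m per $
  sample G: M = 4.15 kN·m per $
  sample S: M = 2.15 kN·m per $
  sample L: M = 1.22 kN·m per $
Sample Y has the largest M.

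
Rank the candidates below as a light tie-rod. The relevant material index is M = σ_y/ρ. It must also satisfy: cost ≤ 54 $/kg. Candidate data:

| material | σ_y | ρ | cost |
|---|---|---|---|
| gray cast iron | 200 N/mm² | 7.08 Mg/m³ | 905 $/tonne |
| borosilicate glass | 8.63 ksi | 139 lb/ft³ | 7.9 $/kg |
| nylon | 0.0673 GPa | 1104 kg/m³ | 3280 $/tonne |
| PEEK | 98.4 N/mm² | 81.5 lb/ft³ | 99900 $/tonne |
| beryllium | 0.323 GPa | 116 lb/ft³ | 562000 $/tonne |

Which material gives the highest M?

nylon

Screen on constraints: cost ≤ 54 $/kg. Survivors: gray cast iron, borosilicate glass, nylon.
In SI units:
  gray cast iron: σ_y = 200.0 MPa, ρ = 7080 kg/m³
  borosilicate glass: σ_y = 59.50 MPa, ρ = 2227 kg/m³
  nylon: σ_y = 67.30 MPa, ρ = 1104 kg/m³
  nylon: M = 61.0 kN·m/kg
  gray cast iron: M = 28.2 kN·m/kg
  borosilicate glass: M = 26.7 kN·m/kg
Highest index: nylon.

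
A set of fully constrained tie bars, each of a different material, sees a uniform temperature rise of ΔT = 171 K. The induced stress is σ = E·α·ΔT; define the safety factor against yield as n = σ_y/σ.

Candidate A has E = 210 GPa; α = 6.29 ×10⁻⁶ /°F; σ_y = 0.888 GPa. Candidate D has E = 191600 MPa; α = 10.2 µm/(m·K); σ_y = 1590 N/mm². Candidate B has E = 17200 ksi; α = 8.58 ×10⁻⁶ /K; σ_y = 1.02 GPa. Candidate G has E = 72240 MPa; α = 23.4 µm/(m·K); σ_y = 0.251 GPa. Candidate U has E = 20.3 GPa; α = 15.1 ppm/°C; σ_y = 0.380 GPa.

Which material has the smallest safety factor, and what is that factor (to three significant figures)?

candidate G, n = 0.868

With everything in SI (GPa, ×10⁻⁶/K, MPa):
  candidate A: E = 210.0, α = 11.3, σ_y = 888.0 → σ = 407 MPa, n = 2.18
  candidate D: E = 191.6, α = 10.2, σ_y = 1590 → σ = 334 MPa, n = 4.76
  candidate B: E = 118.6, α = 8.58, σ_y = 1020 → σ = 174 MPa, n = 5.86
  candidate G: E = 72.24, α = 23.4, σ_y = 251.0 → σ = 289 MPa, n = 0.868
  candidate U: E = 20.30, α = 15.1, σ_y = 380.0 → σ = 52.4 MPa, n = 7.25
The minimum is candidate G at n = 0.868.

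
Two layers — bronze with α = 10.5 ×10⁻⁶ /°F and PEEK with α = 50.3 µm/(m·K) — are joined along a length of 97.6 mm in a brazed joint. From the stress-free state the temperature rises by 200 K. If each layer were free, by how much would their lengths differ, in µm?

bronze: α = 10.5×10⁻⁶/°F × 9/5 = 18.9×10⁻⁶/K.
Δα = |18.9 − 50.3|×10⁻⁶/K = 31.4×10⁻⁶/K.
ΔL_mismatch = Δα·L·ΔT = 31.4×10⁻⁶ × 97.6 mm × 200.0 K = 613 µm.

613 µm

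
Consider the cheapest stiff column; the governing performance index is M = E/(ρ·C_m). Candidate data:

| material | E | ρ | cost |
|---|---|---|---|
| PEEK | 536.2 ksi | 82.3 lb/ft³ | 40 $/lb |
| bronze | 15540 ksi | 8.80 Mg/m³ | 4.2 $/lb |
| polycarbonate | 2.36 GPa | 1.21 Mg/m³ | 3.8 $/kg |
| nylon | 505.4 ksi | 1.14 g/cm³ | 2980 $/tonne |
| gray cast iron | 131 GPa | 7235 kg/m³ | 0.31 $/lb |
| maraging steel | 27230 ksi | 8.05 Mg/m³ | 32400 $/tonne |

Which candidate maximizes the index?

gray cast iron

Convert each candidate to consistent units, then evaluate M:
  PEEK: E = 3.697 GPa, ρ = 1318 kg/m³, cost = 88.18 $/kg
  bronze: E = 107.1 GPa, ρ = 8800 kg/m³, cost = 9.259 $/kg
  polycarbonate: E = 2.360 GPa, ρ = 1210 kg/m³, cost = 3.800 $/kg
  nylon: E = 3.485 GPa, ρ = 1140 kg/m³, cost = 2.980 $/kg
  gray cast iron: E = 131.0 GPa, ρ = 7235 kg/m³, cost = 0.6834 $/kg
  maraging steel: E = 187.7 GPa, ρ = 8050 kg/m³, cost = 32.40 $/kg
  gray cast iron: M = 26.5 MN·m per $
  bronze: M = 1.31 MN·m per $
  nylon: M = 1.03 MN·m per $
  maraging steel: M = 0.720 MN·m per $
  polycarbonate: M = 0.513 MN·m per $
  PEEK: M = 0.0318 MN·m per $
Highest index: gray cast iron.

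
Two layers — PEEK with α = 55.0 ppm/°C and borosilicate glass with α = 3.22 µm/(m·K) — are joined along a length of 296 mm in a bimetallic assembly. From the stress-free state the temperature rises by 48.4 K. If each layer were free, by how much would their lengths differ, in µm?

742 µm

Δα = |55.0 − 3.22|×10⁻⁶/K = 51.8×10⁻⁶/K.
ΔL_mismatch = Δα·L·ΔT = 51.8×10⁻⁶ × 296.0 mm × 48.4 K = 742 µm.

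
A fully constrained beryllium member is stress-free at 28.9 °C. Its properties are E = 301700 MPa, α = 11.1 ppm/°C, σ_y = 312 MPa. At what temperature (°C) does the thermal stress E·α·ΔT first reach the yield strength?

E = 301700 MPa = 301.7 GPa.
E·α·ΔT = 312.0 MPa ⇒ ΔT = 312.0 / (301.7×10³ × 11.1×10⁻⁶) = 93.17 K.
T = 28.9 + 93.17 = 122.1 °C.

122 °C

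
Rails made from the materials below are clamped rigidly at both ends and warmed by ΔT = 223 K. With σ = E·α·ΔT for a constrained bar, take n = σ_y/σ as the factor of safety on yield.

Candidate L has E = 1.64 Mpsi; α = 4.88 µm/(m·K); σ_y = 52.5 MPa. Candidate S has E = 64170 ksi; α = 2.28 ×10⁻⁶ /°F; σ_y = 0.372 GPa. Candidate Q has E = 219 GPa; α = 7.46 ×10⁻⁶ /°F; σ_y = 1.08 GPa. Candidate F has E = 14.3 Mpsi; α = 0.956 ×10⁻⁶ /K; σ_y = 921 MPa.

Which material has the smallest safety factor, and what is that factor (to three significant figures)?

Per material, after unit conversion:
  candidate L: E = 11.31, α = 4.88, σ_y = 52.50 → σ = 12.3 MPa, n = 4.27
  candidate S: E = 442.4, α = 4.10, σ_y = 372.0 → σ = 405 MPa, n = 0.919
  candidate Q: E = 219.0, α = 13.4, σ_y = 1080 → σ = 656 MPa, n = 1.65
  candidate F: E = 98.60, α = 0.956, σ_y = 921.0 → σ = 21.0 MPa, n = 43.8
Smallest n: candidate S with n = 0.919.

candidate S, n = 0.919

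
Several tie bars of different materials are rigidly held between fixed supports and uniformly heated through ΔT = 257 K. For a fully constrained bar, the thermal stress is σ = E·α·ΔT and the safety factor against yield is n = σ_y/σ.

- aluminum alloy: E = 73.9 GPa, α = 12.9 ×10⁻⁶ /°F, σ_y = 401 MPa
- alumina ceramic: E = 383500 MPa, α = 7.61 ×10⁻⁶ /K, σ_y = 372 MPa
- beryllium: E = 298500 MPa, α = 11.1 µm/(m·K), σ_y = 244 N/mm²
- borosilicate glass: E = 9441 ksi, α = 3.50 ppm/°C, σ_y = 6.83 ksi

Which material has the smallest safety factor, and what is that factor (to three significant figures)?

beryllium, n = 0.287

With everything in SI (GPa, ×10⁻⁶/K, MPa):
  aluminum alloy: E = 73.90, α = 23.2, σ_y = 401.0 → σ = 441 MPa, n = 0.909
  alumina ceramic: E = 383.5, α = 7.61, σ_y = 372.0 → σ = 750 MPa, n = 0.496
  beryllium: E = 298.5, α = 11.1, σ_y = 244.0 → σ = 852 MPa, n = 0.287
  borosilicate glass: E = 65.09, α = 3.50, σ_y = 47.09 → σ = 58.6 MPa, n = 0.804
Smallest n: beryllium with n = 0.287.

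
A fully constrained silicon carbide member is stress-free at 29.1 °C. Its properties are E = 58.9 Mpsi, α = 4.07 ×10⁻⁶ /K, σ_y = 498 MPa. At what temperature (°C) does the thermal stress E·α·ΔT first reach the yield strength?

E = 58.9 Mpsi = 406.1 GPa.
E·α·ΔT = 498.0 MPa ⇒ ΔT = 498.0 / (406.1×10³ × 4.07×10⁻⁶) = 301.3 K.
T = 29.1 + 301.3 = 330.4 °C.

330 °C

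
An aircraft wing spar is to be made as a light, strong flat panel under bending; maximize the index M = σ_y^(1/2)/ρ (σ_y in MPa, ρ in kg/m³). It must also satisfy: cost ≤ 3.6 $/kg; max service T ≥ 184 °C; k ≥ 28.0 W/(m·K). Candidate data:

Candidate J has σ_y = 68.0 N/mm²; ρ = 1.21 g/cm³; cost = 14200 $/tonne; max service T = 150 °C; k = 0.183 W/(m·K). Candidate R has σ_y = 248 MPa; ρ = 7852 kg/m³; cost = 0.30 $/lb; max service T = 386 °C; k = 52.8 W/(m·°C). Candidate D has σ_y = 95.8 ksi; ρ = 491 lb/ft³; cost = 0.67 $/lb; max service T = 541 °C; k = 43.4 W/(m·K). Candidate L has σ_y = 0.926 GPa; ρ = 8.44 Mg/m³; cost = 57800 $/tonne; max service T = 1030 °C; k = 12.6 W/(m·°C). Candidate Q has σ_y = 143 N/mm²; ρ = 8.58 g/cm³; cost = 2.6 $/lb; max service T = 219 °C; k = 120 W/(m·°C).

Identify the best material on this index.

Screen on constraints: cost ≤ 3.6 $/kg; max service T ≥ 184 °C; k ≥ 28.0 W/(m·K). Survivors: candidate R, candidate D.
In SI units:
  candidate R: σ_y = 248.0 MPa, ρ = 7852 kg/m³
  candidate D: σ_y = 660.5 MPa, ρ = 7865 kg/m³
  candidate D: M = 3.27×10⁻³
  candidate R: M = 2.01×10⁻³
The maximum is for candidate D.

candidate D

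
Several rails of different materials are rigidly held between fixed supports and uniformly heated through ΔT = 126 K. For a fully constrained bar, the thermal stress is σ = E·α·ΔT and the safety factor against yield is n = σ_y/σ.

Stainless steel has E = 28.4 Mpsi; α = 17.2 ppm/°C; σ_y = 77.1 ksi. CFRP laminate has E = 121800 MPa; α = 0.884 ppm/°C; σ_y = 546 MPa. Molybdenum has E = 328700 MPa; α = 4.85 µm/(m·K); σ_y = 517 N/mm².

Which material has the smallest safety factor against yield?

stainless steel

With everything in SI (GPa, ×10⁻⁶/K, MPa):
  stainless steel: E = 195.8, α = 17.2, σ_y = 531.6 → σ = 424 MPa, n = 1.25
  CFRP laminate: E = 121.8, α = 0.884, σ_y = 546.0 → σ = 13.6 MPa, n = 40.2
  molybdenum: E = 328.7, α = 4.85, σ_y = 517.0 → σ = 201 MPa, n = 2.57
Stainless steel has the lowest safety factor, n = 1.25.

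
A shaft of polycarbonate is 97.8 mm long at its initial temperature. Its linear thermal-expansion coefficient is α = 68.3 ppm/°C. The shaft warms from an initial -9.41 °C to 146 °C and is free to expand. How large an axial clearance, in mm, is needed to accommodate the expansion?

1.04 mm

ΔT = 146 − (-9.41) = 155.4 K.
ΔL = α·L₀·ΔT = 68.3×10⁻⁶ × 97.8 mm × 155.4 K = 1.04 mm.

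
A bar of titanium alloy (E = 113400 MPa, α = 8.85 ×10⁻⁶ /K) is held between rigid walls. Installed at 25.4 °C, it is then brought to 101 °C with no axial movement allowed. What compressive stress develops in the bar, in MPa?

75.9 MPa

E = 113400 MPa = 113.4 GPa.
ΔT = 75.60 K. Constrained thermal stress σ = E·α·ΔT = 113.4×10³ MPa × 8.85×10⁻⁶ × 75.60 = 75.9 MPa (compressive).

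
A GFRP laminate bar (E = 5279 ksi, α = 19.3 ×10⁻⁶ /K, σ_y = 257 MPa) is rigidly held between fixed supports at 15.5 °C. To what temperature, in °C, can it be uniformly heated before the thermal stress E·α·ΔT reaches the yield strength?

E = 5279 ksi = 36.40 GPa.
E·α·ΔT = 257.0 MPa ⇒ ΔT = 257.0 / (36.40×10³ × 19.3×10⁻⁶) = 365.9 K.
T = 15.5 + 365.9 = 381.4 °C.

381 °C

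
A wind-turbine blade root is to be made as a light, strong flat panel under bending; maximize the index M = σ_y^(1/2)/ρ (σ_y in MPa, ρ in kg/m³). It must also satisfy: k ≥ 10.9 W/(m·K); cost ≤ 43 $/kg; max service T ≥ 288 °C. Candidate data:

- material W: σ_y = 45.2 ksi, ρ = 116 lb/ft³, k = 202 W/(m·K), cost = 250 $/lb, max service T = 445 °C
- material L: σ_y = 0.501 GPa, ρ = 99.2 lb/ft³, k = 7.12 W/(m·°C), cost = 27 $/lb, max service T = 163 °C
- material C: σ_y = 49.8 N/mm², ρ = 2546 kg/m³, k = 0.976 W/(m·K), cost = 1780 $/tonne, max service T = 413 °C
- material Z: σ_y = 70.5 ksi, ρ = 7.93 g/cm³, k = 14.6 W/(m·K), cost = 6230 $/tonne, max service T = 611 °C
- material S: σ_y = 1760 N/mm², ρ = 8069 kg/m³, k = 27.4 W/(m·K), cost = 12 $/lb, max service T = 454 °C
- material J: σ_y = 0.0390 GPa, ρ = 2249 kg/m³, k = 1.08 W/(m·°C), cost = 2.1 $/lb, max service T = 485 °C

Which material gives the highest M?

Screen on constraints: k ≥ 10.9 W/(m·K); cost ≤ 43 $/kg; max service T ≥ 288 °C. Survivors: material Z, material S.
In SI units:
  material Z: σ_y = 486.1 MPa, ρ = 7930 kg/m³
  material S: σ_y = 1760 MPa, ρ = 8069 kg/m³
  material S: M = 5.20×10⁻³
  material Z: M = 2.78×10⁻³
Highest index: material S.

material S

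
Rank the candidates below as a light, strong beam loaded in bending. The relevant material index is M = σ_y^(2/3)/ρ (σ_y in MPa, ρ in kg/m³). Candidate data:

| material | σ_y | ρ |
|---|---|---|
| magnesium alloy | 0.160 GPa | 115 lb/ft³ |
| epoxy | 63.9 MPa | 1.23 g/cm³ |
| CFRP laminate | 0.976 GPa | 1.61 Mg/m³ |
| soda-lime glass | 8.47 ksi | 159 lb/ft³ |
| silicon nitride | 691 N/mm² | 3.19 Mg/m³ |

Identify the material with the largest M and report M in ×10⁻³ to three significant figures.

Putting every candidate on a common basis:
  magnesium alloy: σ_y = 160.0 MPa, ρ = 1842 kg/m³
  epoxy: σ_y = 63.90 MPa, ρ = 1230 kg/m³
  CFRP laminate: σ_y = 976.0 MPa, ρ = 1610 kg/m³
  soda-lime glass: σ_y = 58.40 MPa, ρ = 2547 kg/m³
  silicon nitride: σ_y = 691.0 MPa, ρ = 3190 kg/m³
  CFRP laminate: M = 61.1×10⁻³
  silicon nitride: M = 24.5×10⁻³
  magnesium alloy: M = 16.0×10⁻³
  epoxy: M = 13.0×10⁻³
  soda-lime glass: M = 5.91×10⁻³
Highest index: CFRP laminate.

CFRP laminate, M = 61.1×10⁻³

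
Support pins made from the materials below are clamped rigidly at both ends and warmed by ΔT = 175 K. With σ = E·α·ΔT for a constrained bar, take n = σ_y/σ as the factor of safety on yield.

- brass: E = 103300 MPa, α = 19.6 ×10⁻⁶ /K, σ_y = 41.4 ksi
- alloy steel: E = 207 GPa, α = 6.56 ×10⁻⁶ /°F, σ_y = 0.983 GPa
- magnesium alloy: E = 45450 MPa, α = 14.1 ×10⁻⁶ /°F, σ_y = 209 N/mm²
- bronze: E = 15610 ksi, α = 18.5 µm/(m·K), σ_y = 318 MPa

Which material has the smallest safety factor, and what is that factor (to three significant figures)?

In consistent units (E in GPa, α in ×10⁻⁶/K, σ_y in MPa):
  brass: E = 103.3, α = 19.6, σ_y = 285.4 → σ = 354 MPa, n = 0.806
  alloy steel: E = 207.0, α = 11.8, σ_y = 983.0 → σ = 428 MPa, n = 2.30
  magnesium alloy: E = 45.45, α = 25.4, σ_y = 209.0 → σ = 202 MPa, n = 1.04
  bronze: E = 107.6, α = 18.5, σ_y = 318.0 → σ = 348 MPa, n = 0.913
The minimum is brass at n = 0.806.

brass, n = 0.806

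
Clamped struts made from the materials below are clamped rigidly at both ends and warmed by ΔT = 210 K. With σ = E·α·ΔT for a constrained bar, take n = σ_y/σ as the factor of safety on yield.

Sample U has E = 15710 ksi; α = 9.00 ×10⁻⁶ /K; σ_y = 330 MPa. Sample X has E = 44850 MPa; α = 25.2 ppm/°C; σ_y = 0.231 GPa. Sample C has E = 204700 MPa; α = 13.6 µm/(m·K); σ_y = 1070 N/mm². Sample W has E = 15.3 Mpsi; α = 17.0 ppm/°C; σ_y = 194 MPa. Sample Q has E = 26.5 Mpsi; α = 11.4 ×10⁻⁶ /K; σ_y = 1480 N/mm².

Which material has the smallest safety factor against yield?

sample W

In consistent units (E in GPa, α in ×10⁻⁶/K, σ_y in MPa):
  sample U: E = 108.3, α = 9.00, σ_y = 330.0 → σ = 205 MPa, n = 1.61
  sample X: E = 44.85, α = 25.2, σ_y = 231.0 → σ = 237 MPa, n = 0.973
  sample C: E = 204.7, α = 13.6, σ_y = 1070 → σ = 585 MPa, n = 1.83
  sample W: E = 105.5, α = 17.0, σ_y = 194.0 → σ = 377 MPa, n = 0.515
  sample Q: E = 182.7, α = 11.4, σ_y = 1480 → σ = 437 MPa, n = 3.38
Smallest n: sample W with n = 0.515.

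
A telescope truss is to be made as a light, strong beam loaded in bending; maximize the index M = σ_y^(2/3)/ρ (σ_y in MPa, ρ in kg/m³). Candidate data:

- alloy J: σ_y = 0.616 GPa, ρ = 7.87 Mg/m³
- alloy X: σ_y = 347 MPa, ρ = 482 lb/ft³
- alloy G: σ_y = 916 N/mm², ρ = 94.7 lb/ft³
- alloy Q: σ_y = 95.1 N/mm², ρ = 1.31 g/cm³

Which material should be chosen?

Putting every candidate on a common basis:
  alloy J: σ_y = 616.0 MPa, ρ = 7870 kg/m³
  alloy X: σ_y = 347.0 MPa, ρ = 7721 kg/m³
  alloy G: σ_y = 916.0 MPa, ρ = 1517 kg/m³
  alloy Q: σ_y = 95.10 MPa, ρ = 1310 kg/m³
  alloy G: M = 62.2×10⁻³
  alloy Q: M = 15.9×10⁻³
  alloy J: M = 9.20×10⁻³
  alloy X: M = 6.40×10⁻³
The maximum is for alloy G.

alloy G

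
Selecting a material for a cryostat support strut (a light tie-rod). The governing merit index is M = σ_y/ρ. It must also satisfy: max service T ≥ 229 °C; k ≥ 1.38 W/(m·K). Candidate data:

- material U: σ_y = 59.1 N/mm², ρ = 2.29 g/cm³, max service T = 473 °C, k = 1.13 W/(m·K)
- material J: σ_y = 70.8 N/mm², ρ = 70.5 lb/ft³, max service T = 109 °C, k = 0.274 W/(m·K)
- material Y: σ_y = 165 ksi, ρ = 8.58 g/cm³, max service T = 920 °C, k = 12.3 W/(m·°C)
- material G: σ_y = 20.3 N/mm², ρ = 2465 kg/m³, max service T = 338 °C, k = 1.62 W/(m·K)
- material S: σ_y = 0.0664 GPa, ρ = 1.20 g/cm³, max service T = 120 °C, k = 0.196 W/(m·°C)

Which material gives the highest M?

Screen on constraints: max service T ≥ 229 °C; k ≥ 1.38 W/(m·K). Survivors: material Y, material G.
Convert each candidate to consistent units, then evaluate M:
  material Y: σ_y = 1138 MPa, ρ = 8580 kg/m³
  material G: σ_y = 20.30 MPa, ρ = 2465 kg/m³
  material Y: M = 133 kN·m/kg
  material G: M = 8.24 kN·m/kg
The maximum is for material Y.

material Y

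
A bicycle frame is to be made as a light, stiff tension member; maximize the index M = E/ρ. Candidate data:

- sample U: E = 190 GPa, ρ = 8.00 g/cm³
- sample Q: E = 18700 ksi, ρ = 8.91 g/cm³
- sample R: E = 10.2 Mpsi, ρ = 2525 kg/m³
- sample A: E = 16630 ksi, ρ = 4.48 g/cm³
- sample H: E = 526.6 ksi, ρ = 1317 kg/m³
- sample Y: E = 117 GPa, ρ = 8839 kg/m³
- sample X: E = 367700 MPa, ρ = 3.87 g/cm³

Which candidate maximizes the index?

sample X

Convert each candidate to consistent units, then evaluate M:
  sample U: E = 190.0 GPa, ρ = 8000 kg/m³
  sample Q: E = 128.9 GPa, ρ = 8910 kg/m³
  sample R: E = 70.33 GPa, ρ = 2525 kg/m³
  sample A: E = 114.7 GPa, ρ = 4480 kg/m³
  sample H: E = 3.631 GPa, ρ = 1317 kg/m³
  sample Y: E = 117.0 GPa, ρ = 8839 kg/m³
  sample X: E = 367.7 GPa, ρ = 3870 kg/m³
  sample X: M = 95.0 MN·m/kg
  sample R: M = 27.9 MN·m/kg
  sample A: M = 25.6 MN·m/kg
  sample U: M = 23.8 MN·m/kg
  sample Q: M = 14.5 MN·m/kg
  sample Y: M = 13.2 MN·m/kg
  sample H: M = 2.76 MN·m/kg
Highest index: sample X.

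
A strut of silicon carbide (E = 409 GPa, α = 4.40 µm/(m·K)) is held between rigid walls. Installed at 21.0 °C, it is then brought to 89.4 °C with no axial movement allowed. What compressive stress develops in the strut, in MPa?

123 MPa

ΔT = 68.40 K. Constrained thermal stress σ = E·α·ΔT = 409.0×10³ MPa × 4.40×10⁻⁶ × 68.40 = 123 MPa (compressive).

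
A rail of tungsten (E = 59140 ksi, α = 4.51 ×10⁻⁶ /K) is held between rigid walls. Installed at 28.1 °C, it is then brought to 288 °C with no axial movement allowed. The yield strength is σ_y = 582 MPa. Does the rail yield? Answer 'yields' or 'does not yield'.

E = 59140 ksi = 407.8 GPa.
ΔT = 259.9 K. Constrained thermal stress σ = E·α·ΔT = 407.8×10³ MPa × 4.51×10⁻⁶ × 259.9 = 478 MPa (compressive).
Compare to σ_y = 582 MPa: σ < σ_y, so it does not yield.

does not yield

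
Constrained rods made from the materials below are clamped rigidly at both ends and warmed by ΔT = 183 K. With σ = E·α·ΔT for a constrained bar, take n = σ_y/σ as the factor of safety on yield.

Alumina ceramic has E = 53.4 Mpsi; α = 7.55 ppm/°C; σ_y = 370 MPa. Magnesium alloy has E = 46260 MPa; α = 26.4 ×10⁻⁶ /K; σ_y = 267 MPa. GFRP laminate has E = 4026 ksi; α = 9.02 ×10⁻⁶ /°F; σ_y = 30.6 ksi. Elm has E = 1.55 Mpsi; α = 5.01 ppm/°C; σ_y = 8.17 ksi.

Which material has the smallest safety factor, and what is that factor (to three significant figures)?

alumina ceramic, n = 0.727

Per material, after unit conversion:
  alumina ceramic: E = 368.2, α = 7.55, σ_y = 370.0 → σ = 509 MPa, n = 0.727
  magnesium alloy: E = 46.26, α = 26.4, σ_y = 267.0 → σ = 223 MPa, n = 1.19
  GFRP laminate: E = 27.76, α = 16.2, σ_y = 211.0 → σ = 82.5 MPa, n = 2.56
  elm: E = 10.69, α = 5.01, σ_y = 56.33 → σ = 9.80 MPa, n = 5.75
Smallest n: alumina ceramic with n = 0.727.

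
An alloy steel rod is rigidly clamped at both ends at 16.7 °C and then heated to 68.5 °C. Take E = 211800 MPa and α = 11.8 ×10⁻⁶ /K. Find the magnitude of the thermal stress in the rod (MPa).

129 MPa

E = 211800 MPa = 211.8 GPa.
ΔT = 51.80 K. Constrained thermal stress σ = E·α·ΔT = 211.8×10³ MPa × 11.8×10⁻⁶ × 51.80 = 129 MPa (compressive).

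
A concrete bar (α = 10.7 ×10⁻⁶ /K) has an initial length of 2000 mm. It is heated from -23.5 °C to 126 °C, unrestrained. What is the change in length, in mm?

3.20 mm

ΔT = 126 − (-23.5) = 149.5 K.
ΔL = α·L₀·ΔT = 10.7×10⁻⁶ × 2000 mm × 149.5 K = 3.20 mm.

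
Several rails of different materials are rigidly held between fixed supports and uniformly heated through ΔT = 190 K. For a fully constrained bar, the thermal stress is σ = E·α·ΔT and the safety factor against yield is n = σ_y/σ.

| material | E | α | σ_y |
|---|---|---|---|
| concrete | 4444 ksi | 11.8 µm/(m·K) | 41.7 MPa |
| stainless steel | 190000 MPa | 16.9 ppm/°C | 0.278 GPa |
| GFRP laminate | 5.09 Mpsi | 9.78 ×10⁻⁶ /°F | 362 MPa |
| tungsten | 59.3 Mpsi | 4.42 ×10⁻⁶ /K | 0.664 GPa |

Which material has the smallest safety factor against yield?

Converting E to GPa, α to ×10⁻⁶/K, σ_y to MPa, then σ and n for each:
  concrete: E = 30.64, α = 11.8, σ_y = 41.70 → σ = 68.7 MPa, n = 0.607
  stainless steel: E = 190.0, α = 16.9, σ_y = 278.0 → σ = 610 MPa, n = 0.456
  GFRP laminate: E = 35.09, α = 17.6, σ_y = 362.0 → σ = 117 MPa, n = 3.08
  tungsten: E = 408.9, α = 4.42, σ_y = 664.0 → σ = 343 MPa, n = 1.93
Stainless steel has the lowest safety factor, n = 0.456.

stainless steel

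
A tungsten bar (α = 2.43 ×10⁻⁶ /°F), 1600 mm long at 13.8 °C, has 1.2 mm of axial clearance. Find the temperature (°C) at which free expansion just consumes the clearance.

185 °C

α = 2.43×10⁻⁶/°F × 9/5 = 4.37×10⁻⁶/K.
α·L₀·ΔT = 1.2 mm ⇒ ΔT = 1.2 / (4.37×10⁻⁶ × 1600.0) = 171.5 K.
T = 13.8 + 171.5 = 185.3 °C.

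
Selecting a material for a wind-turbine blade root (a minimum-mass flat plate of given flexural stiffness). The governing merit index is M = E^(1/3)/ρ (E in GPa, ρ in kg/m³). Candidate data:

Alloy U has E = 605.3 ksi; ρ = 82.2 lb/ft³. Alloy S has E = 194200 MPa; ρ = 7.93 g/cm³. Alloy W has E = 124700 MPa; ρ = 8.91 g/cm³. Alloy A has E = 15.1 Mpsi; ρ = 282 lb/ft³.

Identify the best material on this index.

Normalizing units and computing the index:
  alloy U: E = 4.173 GPa, ρ = 1317 kg/m³
  alloy S: E = 194.2 GPa, ρ = 7930 kg/m³
  alloy W: E = 124.7 GPa, ρ = 8910 kg/m³
  alloy A: E = 104.1 GPa, ρ = 4517 kg/m³
  alloy U: M = 1.22×10⁻³
  alloy A: M = 1.04×10⁻³
  alloy S: M = 0.730×10⁻³
  alloy W: M = 0.561×10⁻³
Highest index: alloy U.

alloy U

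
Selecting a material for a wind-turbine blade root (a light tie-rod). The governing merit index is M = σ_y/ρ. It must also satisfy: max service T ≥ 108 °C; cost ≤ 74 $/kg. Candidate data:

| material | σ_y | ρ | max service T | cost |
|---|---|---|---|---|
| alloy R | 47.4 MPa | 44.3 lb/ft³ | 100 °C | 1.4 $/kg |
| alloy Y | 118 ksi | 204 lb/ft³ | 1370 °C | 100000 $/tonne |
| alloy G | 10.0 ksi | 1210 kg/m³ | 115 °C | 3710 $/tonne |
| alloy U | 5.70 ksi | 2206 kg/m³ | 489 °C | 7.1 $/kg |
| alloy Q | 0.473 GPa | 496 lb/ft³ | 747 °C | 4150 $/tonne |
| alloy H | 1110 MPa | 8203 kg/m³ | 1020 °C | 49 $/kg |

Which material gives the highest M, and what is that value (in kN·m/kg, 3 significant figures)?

Screen on constraints: max service T ≥ 108 °C; cost ≤ 74 $/kg. Survivors: alloy G, alloy U, alloy Q, alloy H.
Normalizing units and computing the index:
  alloy G: σ_y = 68.95 MPa, ρ = 1210 kg/m³
  alloy U: σ_y = 39.30 MPa, ρ = 2206 kg/m³
  alloy Q: σ_y = 473.0 MPa, ρ = 7945 kg/m³
  alloy H: σ_y = 1110 MPa, ρ = 8203 kg/m³
  alloy H: M = 135 kN·m/kg
  alloy Q: M = 59.5 kN·m/kg
  alloy G: M = 57.0 kN·m/kg
  alloy U: M = 17.8 kN·m/kg
Alloy H ranks first.

alloy H, M = 135 kN·m/kg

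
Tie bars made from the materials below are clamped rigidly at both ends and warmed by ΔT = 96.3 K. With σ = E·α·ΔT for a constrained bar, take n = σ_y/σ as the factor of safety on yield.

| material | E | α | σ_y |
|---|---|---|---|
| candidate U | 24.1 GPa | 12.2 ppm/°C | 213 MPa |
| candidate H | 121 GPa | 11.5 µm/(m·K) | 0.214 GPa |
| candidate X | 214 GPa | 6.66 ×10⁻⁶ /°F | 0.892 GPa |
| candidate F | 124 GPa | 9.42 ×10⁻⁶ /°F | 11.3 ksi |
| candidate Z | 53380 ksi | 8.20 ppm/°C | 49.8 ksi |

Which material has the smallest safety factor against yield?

In consistent units (E in GPa, α in ×10⁻⁶/K, σ_y in MPa):
  candidate U: E = 24.10, α = 12.2, σ_y = 213.0 → σ = 28.3 MPa, n = 7.52
  candidate H: E = 121.0, α = 11.5, σ_y = 214.0 → σ = 134 MPa, n = 1.60
  candidate X: E = 214.0, α = 12.0, σ_y = 892.0 → σ = 247 MPa, n = 3.61
  candidate F: E = 124.0, α = 17.0, σ_y = 77.91 → σ = 202 MPa, n = 0.385
  candidate Z: E = 368.0, α = 8.20, σ_y = 343.4 → σ = 291 MPa, n = 1.18
The minimum is candidate F at n = 0.385.

candidate F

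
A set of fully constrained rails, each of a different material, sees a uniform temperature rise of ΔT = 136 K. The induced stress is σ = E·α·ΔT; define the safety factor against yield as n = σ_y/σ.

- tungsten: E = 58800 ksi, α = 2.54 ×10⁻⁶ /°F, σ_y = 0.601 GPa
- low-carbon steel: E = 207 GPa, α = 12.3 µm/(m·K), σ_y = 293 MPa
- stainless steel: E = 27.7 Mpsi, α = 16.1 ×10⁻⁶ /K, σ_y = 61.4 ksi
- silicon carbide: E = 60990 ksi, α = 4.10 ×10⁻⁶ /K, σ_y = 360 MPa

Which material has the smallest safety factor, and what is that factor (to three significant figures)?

In consistent units (E in GPa, α in ×10⁻⁶/K, σ_y in MPa):
  tungsten: E = 405.4, α = 4.57, σ_y = 601.0 → σ = 252 MPa, n = 2.38
  low-carbon steel: E = 207.0, α = 12.3, σ_y = 293.0 → σ = 346 MPa, n = 0.846
  stainless steel: E = 191.0, α = 16.1, σ_y = 423.3 → σ = 418 MPa, n = 1.01
  silicon carbide: E = 420.5, α = 4.10, σ_y = 360.0 → σ = 234 MPa, n = 1.54
Smallest n: low-carbon steel with n = 0.846.

low-carbon steel, n = 0.846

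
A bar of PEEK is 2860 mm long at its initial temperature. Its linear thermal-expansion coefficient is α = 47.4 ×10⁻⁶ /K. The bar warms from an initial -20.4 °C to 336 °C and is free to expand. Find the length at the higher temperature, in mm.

ΔT = 336 − (-20.4) = 356.4 K.
ΔL = α·L₀·ΔT = 47.4×10⁻⁶ × 2860 mm × 356.4 K = 48.3 mm.
L = L₀ + ΔL = 2860 + 48.3 = 2908.3 mm.

2908.3 mm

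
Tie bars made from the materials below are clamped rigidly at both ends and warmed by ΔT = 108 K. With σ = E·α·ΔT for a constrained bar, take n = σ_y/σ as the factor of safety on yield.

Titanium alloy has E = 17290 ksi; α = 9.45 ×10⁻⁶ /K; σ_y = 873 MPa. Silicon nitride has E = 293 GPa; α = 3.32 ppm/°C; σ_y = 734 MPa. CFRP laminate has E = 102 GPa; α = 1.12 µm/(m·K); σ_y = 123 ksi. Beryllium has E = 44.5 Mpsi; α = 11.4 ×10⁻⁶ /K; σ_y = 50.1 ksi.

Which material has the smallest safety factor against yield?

beryllium

Per material, after unit conversion:
  titanium alloy: E = 119.2, α = 9.45, σ_y = 873.0 → σ = 122 MPa, n = 7.18
  silicon nitride: E = 293.0, α = 3.32, σ_y = 734.0 → σ = 105 MPa, n = 6.99
  CFRP laminate: E = 102.0, α = 1.12, σ_y = 848.1 → σ = 12.3 MPa, n = 68.7
  beryllium: E = 306.8, α = 11.4, σ_y = 345.4 → σ = 378 MPa, n = 0.914
Beryllium has the lowest safety factor, n = 0.914.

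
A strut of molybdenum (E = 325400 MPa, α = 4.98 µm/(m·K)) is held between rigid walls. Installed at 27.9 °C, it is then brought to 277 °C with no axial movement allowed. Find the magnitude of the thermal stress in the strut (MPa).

404 MPa

E = 325400 MPa = 325.4 GPa.
ΔT = 249.1 K. Constrained thermal stress σ = E·α·ΔT = 325.4×10³ MPa × 4.98×10⁻⁶ × 249.1 = 404 MPa (compressive).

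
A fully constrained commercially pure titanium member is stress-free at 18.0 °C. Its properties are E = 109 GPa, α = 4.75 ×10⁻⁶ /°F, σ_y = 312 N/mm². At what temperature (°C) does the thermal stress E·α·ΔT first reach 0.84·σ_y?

α = 4.75×10⁻⁶/°F × 9/5 = 8.55×10⁻⁶/K.
σ_y = 312 N/mm² = 312.0 MPa.
E·α·ΔT = 262.1 MPa ⇒ ΔT = 262.1 / (109.0×10³ × 8.55×10⁻⁶) = 281.2 K.
T = 18.0 + 281.2 = 299.2 °C.

299 °C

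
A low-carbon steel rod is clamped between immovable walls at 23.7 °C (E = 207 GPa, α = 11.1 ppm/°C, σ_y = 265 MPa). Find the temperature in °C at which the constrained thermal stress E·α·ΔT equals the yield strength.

E·α·ΔT = 265.0 MPa ⇒ ΔT = 265.0 / (207.0×10³ × 11.1×10⁻⁶) = 115.3 K.
T = 23.7 + 115.3 = 139.0 °C.

139 °C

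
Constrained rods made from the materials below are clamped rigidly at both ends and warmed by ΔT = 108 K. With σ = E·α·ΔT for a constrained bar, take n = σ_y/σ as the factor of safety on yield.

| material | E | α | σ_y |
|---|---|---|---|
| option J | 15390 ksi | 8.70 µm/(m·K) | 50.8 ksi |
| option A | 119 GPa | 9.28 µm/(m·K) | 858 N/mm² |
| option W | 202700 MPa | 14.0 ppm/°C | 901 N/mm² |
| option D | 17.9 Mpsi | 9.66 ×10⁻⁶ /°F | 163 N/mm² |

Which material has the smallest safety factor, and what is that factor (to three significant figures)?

Per material, after unit conversion:
  option J: E = 106.1, α = 8.70, σ_y = 350.3 → σ = 99.7 MPa, n = 3.51
  option A: E = 119.0, α = 9.28, σ_y = 858.0 → σ = 119 MPa, n = 7.19
  option W: E = 202.7, α = 14.0, σ_y = 901.0 → σ = 306 MPa, n = 2.94
  option D: E = 123.4, α = 17.4, σ_y = 163.0 → σ = 232 MPa, n = 0.703
Smallest n: option D with n = 0.703.

option D, n = 0.703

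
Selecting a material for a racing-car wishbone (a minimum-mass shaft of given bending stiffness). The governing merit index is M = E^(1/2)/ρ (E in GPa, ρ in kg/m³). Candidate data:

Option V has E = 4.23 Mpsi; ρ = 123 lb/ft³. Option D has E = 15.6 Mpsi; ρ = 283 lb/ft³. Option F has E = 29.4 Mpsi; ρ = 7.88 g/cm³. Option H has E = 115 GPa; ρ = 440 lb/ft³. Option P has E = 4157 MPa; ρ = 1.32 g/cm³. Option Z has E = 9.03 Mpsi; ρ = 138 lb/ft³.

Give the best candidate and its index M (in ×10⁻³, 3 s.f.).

option Z, M = 3.57×10⁻³

In SI units:
  option V: E = 29.16 GPa, ρ = 1970 kg/m³
  option D: E = 107.6 GPa, ρ = 4533 kg/m³
  option F: E = 202.7 GPa, ρ = 7880 kg/m³
  option H: E = 115.0 GPa, ρ = 7048 kg/m³
  option P: E = 4.157 GPa, ρ = 1320 kg/m³
  option Z: E = 62.26 GPa, ρ = 2211 kg/m³
  option Z: M = 3.57×10⁻³
  option V: M = 2.74×10⁻³
  option D: M = 2.29×10⁻³
  option F: M = 1.81×10⁻³
  option P: M = 1.54×10⁻³
  option H: M = 1.52×10⁻³
Option Z has the largest M.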